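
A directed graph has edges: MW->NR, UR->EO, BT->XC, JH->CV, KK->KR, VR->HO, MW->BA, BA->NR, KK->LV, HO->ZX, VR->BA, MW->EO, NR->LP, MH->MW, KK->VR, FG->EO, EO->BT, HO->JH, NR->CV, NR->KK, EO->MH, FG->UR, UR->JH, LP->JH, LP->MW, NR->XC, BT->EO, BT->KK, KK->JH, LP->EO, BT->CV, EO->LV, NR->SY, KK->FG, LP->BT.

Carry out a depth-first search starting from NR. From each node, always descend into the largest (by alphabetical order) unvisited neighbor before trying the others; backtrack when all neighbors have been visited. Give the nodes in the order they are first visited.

NR XC SY LP MW EO MH LV BT KK VR HO ZX JH CV BA KR FG UR

Visit NR
NR → XC
NR → SY
NR → LP
LP → MW
MW → EO
EO → MH
EO → LV
EO → BT
BT → KK
KK → VR
VR → HO
HO → ZX
HO → JH
JH → CV
VR → BA
KK → KR
KK → FG
FG → UR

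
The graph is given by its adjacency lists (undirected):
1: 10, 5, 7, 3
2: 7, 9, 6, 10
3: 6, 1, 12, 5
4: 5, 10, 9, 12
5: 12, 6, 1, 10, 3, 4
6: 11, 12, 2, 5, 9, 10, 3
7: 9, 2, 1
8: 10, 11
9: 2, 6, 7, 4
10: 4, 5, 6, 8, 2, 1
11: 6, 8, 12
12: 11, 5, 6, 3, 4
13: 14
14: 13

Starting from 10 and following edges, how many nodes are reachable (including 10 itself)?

BFS from 10 visits: 10, 4, 5, 6, 8, 2, 1, 9, 12, 3, 11, 7
Reachable nodes: 12 of 14 total.

12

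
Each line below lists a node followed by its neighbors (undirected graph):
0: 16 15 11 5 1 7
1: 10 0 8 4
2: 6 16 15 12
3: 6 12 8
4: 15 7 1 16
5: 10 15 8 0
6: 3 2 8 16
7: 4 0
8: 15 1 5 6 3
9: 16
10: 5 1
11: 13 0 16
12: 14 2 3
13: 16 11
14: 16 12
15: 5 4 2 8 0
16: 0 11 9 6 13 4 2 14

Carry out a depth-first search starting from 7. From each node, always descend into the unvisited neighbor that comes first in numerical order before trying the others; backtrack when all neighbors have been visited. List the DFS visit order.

7 -> 0 -> 1 -> 4 -> 15 -> 2 -> 6 -> 3 -> 8 -> 5 -> 10 -> 12 -> 14 -> 16 -> 9 -> 11 -> 13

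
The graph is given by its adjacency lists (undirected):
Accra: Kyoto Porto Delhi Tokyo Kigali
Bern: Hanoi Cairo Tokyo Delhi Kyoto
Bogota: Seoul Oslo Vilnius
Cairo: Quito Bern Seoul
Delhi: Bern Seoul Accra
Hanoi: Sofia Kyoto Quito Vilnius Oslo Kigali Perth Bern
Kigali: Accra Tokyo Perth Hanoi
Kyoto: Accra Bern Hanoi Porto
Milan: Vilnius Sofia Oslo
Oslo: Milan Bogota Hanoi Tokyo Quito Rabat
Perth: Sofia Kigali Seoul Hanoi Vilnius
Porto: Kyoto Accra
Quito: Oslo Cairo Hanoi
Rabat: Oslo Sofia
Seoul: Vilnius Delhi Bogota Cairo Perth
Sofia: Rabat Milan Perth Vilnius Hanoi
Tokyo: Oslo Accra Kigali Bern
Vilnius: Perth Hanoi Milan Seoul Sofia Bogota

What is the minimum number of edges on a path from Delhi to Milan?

3

Level 0: Delhi
Level 1: Accra, Bern, Seoul
Level 2: Bogota, Cairo, Hanoi, Kigali, Kyoto, Perth, Porto, Tokyo, Vilnius
Level 3: Milan, Oslo, Quito, Sofia
Level 4: Rabat
Milan first appears at level 3.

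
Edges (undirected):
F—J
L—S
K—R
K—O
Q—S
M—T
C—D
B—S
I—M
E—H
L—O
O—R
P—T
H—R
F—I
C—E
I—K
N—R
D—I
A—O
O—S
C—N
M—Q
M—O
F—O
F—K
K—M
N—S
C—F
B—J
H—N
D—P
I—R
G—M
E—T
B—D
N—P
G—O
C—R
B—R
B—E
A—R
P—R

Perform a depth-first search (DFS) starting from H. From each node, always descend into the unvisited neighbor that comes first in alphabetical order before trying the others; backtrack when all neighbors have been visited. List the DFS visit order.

H, E, B, D, C, F, I, K, M, G, O, A, R, N, P, T, S, L, Q, J

Visit H
H → E
E → B
B → D
D → C
C → F
F → I
I → K
K → M
M → G
G → O
O → A
A → R
R → N
N → P
P → T
N → S
S → L
S → Q
F → J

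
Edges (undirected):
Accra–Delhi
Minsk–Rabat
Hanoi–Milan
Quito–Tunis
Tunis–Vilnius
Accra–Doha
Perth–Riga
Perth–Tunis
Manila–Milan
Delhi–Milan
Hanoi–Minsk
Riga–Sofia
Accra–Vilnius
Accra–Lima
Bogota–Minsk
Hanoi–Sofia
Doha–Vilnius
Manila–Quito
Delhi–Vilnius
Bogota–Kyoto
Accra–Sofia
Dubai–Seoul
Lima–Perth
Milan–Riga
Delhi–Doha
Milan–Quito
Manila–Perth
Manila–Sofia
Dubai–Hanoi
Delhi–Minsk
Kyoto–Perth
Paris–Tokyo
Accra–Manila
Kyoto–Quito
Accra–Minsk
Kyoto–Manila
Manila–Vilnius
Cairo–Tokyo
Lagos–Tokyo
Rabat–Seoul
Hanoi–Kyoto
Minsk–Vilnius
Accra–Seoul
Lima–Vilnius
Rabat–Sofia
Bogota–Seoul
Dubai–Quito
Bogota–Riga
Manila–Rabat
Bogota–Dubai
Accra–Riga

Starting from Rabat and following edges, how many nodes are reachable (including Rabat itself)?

19

BFS from Rabat visits: Rabat, Sofia, Seoul, Minsk, Manila, Riga, Hanoi, Accra, Dubai, Bogota, Vilnius, Delhi, Quito, Perth, Milan, Kyoto, Lima, Doha, Tunis
Reachable nodes: 19 of 23 total.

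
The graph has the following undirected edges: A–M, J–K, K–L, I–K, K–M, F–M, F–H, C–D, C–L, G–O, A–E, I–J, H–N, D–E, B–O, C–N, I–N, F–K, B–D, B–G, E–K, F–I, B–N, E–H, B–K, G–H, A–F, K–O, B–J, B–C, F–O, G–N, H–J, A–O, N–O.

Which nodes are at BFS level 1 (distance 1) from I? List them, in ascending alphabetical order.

Level 0: I
Level 1: F, J, K, N
Level 2: A, B, C, E, G, H, L, M, O
Level 3: D

F, J, K, N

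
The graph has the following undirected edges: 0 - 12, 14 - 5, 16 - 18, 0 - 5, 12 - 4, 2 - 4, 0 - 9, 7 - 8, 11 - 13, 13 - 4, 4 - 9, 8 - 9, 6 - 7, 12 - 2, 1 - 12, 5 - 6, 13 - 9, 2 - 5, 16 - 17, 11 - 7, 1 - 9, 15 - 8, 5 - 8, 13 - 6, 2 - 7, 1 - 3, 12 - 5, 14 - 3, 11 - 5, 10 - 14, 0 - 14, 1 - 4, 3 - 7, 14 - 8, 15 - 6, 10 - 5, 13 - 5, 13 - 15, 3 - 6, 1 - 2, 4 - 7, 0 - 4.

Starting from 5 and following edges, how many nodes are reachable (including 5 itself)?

BFS from 5 visits: 5, 14, 13, 12, 11, 10, 8, 6, 2, 0, 3, 15, 9, 4, 1, 7
Reachable nodes: 16 of 19 total.

16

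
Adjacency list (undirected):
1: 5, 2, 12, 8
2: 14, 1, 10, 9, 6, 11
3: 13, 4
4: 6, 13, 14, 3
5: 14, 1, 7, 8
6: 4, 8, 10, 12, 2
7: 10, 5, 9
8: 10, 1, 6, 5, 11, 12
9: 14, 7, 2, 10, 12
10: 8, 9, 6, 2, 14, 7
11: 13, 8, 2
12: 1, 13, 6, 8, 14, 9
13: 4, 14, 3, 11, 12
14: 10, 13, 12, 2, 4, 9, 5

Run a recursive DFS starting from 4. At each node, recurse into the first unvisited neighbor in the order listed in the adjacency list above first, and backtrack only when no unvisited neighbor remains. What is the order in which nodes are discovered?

4, 6, 8, 10, 9, 14, 13, 3, 11, 2, 1, 5, 7, 12

Visit 4
4 → 6
6 → 8
8 → 10
10 → 9
9 → 14
14 → 13
13 → 3
13 → 11
11 → 2
2 → 1
1 → 5
5 → 7
1 → 12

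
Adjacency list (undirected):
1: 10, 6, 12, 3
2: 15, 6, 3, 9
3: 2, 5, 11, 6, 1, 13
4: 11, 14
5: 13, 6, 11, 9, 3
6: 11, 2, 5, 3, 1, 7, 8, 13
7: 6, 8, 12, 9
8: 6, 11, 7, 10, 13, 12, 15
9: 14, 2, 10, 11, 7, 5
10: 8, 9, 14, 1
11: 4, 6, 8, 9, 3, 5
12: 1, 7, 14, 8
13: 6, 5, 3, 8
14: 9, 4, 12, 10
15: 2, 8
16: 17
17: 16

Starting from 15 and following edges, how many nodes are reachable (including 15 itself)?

15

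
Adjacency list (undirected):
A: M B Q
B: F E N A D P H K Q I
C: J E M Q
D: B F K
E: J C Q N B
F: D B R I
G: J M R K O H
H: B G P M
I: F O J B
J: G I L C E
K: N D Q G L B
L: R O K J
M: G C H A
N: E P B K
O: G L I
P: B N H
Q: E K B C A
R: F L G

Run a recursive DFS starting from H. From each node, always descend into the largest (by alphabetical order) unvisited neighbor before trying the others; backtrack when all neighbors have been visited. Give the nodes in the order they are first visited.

Visit H
H → P
P → N
N → K
K → Q
Q → E
E → J
J → L
L → R
R → G
G → O
O → I
I → F
F → D
D → B
B → A
A → M
M → C

H, P, N, K, Q, E, J, L, R, G, O, I, F, D, B, A, M, C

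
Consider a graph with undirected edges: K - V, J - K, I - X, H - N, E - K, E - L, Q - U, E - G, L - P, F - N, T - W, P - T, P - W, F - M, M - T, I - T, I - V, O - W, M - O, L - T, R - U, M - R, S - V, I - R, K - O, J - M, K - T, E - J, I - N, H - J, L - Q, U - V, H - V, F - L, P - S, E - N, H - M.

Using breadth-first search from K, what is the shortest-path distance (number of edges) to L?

2

Level 0: K
Level 1: E, J, O, T, V
Level 2: G, H, I, L, M, N, P, S, U, W
Level 3: F, Q, R, X
L first appears at level 2.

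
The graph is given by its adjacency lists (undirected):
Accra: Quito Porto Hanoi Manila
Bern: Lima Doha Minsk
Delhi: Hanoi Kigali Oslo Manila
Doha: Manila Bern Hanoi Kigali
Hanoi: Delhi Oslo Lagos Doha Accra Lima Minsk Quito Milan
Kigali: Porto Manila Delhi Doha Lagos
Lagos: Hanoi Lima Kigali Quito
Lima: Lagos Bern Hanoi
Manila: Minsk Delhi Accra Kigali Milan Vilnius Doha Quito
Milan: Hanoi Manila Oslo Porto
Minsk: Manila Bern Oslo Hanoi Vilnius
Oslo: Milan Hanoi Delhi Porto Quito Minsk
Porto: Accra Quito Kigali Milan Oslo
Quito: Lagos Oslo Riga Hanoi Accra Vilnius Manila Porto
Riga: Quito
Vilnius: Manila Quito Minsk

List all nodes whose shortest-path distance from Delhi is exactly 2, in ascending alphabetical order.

Level 0: Delhi
Level 1: Hanoi, Kigali, Manila, Oslo
Level 2: Accra, Doha, Lagos, Lima, Milan, Minsk, Porto, Quito, Vilnius
Level 3: Bern, Riga

Accra, Doha, Lagos, Lima, Milan, Minsk, Porto, Quito, Vilnius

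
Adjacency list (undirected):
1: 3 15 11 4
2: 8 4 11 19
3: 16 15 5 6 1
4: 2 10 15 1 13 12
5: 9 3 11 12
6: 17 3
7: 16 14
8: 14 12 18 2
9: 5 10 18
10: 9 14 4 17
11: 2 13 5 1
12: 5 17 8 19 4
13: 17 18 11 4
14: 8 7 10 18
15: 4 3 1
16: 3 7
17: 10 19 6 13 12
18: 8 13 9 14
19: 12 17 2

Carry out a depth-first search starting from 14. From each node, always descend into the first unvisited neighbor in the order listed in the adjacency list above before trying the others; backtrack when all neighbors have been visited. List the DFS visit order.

Visit 14
14 → 8
8 → 12
12 → 5
5 → 9
9 → 10
10 → 4
4 → 2
2 → 11
11 → 13
13 → 17
17 → 19
17 → 6
6 → 3
3 → 16
16 → 7
3 → 15
15 → 1
13 → 18

14, 8, 12, 5, 9, 10, 4, 2, 11, 13, 17, 19, 6, 3, 16, 7, 15, 1, 18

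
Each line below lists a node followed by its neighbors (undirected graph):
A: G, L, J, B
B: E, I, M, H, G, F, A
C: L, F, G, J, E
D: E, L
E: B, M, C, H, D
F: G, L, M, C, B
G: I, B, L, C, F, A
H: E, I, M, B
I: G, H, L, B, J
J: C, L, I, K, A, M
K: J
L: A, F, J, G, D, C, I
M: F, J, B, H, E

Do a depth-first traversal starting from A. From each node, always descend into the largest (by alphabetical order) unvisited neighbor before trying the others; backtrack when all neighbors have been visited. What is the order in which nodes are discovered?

A → L → J → M → H → I → G → F → C → E → D → B → K

Visit A
A → L
L → J
J → M
M → H
H → I
I → G
G → F
F → C
C → E
E → D
E → B
J → K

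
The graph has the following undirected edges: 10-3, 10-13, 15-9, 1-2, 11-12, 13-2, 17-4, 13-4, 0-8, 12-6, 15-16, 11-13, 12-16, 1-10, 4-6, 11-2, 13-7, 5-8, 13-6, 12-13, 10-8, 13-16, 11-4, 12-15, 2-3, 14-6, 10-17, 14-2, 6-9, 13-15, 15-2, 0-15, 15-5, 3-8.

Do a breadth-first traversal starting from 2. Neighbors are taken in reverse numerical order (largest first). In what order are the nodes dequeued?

Visit 2; enqueue 15, 14, 13, 11, 3, 1 → queue [15, 14, 13, 11, 3, 1]
Visit 15; enqueue 16, 12, 9, 5, 0 → queue [14, 13, 11, 3, 1, 16, 12, 9, 5, 0]
Visit 14; enqueue 6 → queue [13, 11, 3, 1, 16, 12, 9, 5, 0, 6]
Visit 13; enqueue 10, 7, 4 → queue [11, 3, 1, 16, 12, 9, 5, 0, 6, 10, 7, 4]
Visit 11 → queue [3, 1, 16, 12, 9, 5, 0, 6, 10, 7, 4]
Visit 3; enqueue 8 → queue [1, 16, 12, 9, 5, 0, 6, 10, 7, 4, 8]
Visit 1 → queue [16, 12, 9, 5, 0, 6, 10, 7, 4, 8]
Visit 16 → queue [12, 9, 5, 0, 6, 10, 7, 4, 8]
Visit 12 → queue [9, 5, 0, 6, 10, 7, 4, 8]
Visit 9 → queue [5, 0, 6, 10, 7, 4, 8]
Visit 5 → queue [0, 6, 10, 7, 4, 8]
Visit 0 → queue [6, 10, 7, 4, 8]
Visit 6 → queue [10, 7, 4, 8]
Visit 10; enqueue 17 → queue [7, 4, 8, 17]
Visit 7 → queue [4, 8, 17]
Visit 4 → queue [8, 17]
Visit 8 → queue [17]
Visit 17 → queue []

2 15 14 13 11 3 1 16 12 9 5 0 6 10 7 4 8 17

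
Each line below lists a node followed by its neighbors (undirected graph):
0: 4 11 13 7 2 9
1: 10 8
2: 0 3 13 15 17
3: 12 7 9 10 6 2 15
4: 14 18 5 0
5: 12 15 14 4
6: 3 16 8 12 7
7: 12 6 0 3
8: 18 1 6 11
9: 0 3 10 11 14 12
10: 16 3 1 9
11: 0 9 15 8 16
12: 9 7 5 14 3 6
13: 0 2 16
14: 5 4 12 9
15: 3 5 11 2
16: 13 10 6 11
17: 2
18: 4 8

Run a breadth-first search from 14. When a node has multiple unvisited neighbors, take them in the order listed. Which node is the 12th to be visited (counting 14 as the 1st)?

Visit 14; enqueue 5, 4, 12, 9 → queue [5, 4, 12, 9]
Visit 5; enqueue 15 → queue [4, 12, 9, 15]
Visit 4; enqueue 18, 0 → queue [12, 9, 15, 18, 0]
Visit 12; enqueue 7, 3, 6 → queue [9, 15, 18, 0, 7, 3, 6]
Visit 9; enqueue 10, 11 → queue [15, 18, 0, 7, 3, 6, 10, 11]
Visit 15; enqueue 2 → queue [18, 0, 7, 3, 6, 10, 11, 2]
Visit 18; enqueue 8 → queue [0, 7, 3, 6, 10, 11, 2, 8]
Visit 0; enqueue 13 → queue [7, 3, 6, 10, 11, 2, 8, 13]
Visit 7 → queue [3, 6, 10, 11, 2, 8, 13]
Visit 3 → queue [6, 10, 11, 2, 8, 13]
Visit 6; enqueue 16 → queue [10, 11, 2, 8, 13, 16]
Visit 10; enqueue 1 → queue [11, 2, 8, 13, 16, 1]
Visit 11 → queue [2, 8, 13, 16, 1]
Visit 2; enqueue 17 → queue [8, 13, 16, 1, 17]
Visit 8 → queue [13, 16, 1, 17]
Visit 13 → queue [16, 1, 17]
Visit 16 → queue [1, 17]
Visit 1 → queue [17]
Visit 17 → queue []

Visit order: 14, 5, 4, 12, 9, 15, 18, 0, 7, 3, 6, 10, 11, 2, 8, 13, 16, 1, 17

10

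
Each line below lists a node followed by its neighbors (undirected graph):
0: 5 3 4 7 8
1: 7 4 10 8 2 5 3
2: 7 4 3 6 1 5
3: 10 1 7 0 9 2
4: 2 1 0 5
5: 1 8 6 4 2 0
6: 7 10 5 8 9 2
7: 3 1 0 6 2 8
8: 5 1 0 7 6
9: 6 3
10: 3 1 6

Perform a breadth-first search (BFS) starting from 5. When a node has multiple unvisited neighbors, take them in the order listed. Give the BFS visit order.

5, 1, 8, 6, 4, 2, 0, 7, 10, 3, 9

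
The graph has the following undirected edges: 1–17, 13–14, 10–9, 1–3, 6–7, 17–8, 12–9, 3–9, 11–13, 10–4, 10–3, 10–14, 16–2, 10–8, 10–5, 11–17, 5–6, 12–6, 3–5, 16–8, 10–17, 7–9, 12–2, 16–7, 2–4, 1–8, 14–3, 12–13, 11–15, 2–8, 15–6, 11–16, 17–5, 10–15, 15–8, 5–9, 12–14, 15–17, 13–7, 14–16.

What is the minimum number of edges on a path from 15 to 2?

Level 0: 15
Level 1: 6, 8, 10, 11, 17
Level 2: 1, 2, 3, 4, 5, 7, 9, 12, 13, 14, 16
2 first appears at level 2.

2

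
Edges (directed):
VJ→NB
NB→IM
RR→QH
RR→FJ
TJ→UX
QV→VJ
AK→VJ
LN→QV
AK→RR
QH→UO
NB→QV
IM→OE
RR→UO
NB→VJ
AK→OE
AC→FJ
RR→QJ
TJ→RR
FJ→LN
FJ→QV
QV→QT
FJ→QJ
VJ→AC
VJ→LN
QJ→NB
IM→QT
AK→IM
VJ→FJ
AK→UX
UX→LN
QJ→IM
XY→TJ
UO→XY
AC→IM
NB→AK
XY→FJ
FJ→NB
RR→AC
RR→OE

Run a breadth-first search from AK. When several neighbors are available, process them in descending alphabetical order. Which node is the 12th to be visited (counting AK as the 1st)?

QJ

Visit AK; enqueue VJ, UX, RR, OE, IM → queue [VJ, UX, RR, OE, IM]
Visit VJ; enqueue NB, LN, FJ, AC → queue [UX, RR, OE, IM, NB, LN, FJ, AC]
Visit UX → queue [RR, OE, IM, NB, LN, FJ, AC]
Visit RR; enqueue UO, QJ, QH → queue [OE, IM, NB, LN, FJ, AC, UO, QJ, QH]
Visit OE → queue [IM, NB, LN, FJ, AC, UO, QJ, QH]
Visit IM; enqueue QT → queue [NB, LN, FJ, AC, UO, QJ, QH, QT]
Visit NB; enqueue QV → queue [LN, FJ, AC, UO, QJ, QH, QT, QV]
Visit LN → queue [FJ, AC, UO, QJ, QH, QT, QV]
Visit FJ → queue [AC, UO, QJ, QH, QT, QV]
Visit AC → queue [UO, QJ, QH, QT, QV]
Visit UO; enqueue XY → queue [QJ, QH, QT, QV, XY]
Visit QJ → queue [QH, QT, QV, XY]
Visit QH → queue [QT, QV, XY]
Visit QT → queue [QV, XY]
Visit QV → queue [XY]
Visit XY; enqueue TJ → queue [TJ]
Visit TJ → queue []

Visit order: AK, VJ, UX, RR, OE, IM, NB, LN, FJ, AC, UO, QJ, QH, QT, QV, XY, TJ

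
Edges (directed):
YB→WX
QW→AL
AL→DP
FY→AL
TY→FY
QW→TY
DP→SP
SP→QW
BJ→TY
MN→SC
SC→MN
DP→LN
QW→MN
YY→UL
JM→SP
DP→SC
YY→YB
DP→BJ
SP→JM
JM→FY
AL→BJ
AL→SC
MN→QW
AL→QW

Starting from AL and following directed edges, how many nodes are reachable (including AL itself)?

11

BFS from AL visits: AL, SC, QW, DP, BJ, MN, TY, SP, LN, FY, JM
Reachable nodes: 11 of 15 total.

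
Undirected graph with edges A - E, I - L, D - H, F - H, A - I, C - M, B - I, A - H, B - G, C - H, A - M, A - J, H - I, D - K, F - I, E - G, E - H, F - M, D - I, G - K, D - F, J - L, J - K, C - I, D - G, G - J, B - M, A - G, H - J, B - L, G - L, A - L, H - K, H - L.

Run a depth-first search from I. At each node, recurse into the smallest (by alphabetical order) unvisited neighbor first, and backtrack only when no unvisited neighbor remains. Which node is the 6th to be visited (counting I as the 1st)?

Visit I
I → A
A → E
E → G
G → B
B → L
L → H
H → C
C → M
M → F
F → D
D → K
K → J

Visit order: I, A, E, G, B, L, H, C, M, F, D, K, J

L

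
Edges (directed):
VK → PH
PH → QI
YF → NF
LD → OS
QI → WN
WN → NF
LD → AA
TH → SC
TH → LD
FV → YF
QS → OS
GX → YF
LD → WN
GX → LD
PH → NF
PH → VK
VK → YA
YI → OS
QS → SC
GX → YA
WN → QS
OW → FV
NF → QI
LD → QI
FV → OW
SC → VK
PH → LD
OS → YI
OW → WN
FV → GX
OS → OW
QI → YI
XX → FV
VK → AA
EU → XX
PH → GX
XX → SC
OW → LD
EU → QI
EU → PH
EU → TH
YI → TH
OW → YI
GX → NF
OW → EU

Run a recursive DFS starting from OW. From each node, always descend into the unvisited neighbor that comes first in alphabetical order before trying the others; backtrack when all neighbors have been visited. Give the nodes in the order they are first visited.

Visit OW
OW → EU
EU → PH
PH → GX
GX → LD
LD → AA
LD → OS
OS → YI
YI → TH
TH → SC
SC → VK
VK → YA
LD → QI
QI → WN
WN → NF
WN → QS
GX → YF
EU → XX
XX → FV

OW -> EU -> PH -> GX -> LD -> AA -> OS -> YI -> TH -> SC -> VK -> YA -> QI -> WN -> NF -> QS -> YF -> XX -> FV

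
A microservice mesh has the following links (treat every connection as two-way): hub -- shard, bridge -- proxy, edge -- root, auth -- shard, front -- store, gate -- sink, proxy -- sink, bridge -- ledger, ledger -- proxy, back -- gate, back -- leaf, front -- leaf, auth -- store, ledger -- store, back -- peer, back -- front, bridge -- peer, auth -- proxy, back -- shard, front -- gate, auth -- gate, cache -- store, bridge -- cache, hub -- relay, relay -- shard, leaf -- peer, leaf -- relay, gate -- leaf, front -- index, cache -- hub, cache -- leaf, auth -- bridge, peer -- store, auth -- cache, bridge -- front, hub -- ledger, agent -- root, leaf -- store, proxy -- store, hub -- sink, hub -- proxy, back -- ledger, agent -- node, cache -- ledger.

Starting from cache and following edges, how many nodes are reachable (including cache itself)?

BFS from cache visits: cache, store, ledger, leaf, hub, bridge, auth, proxy, peer, front, back, relay, gate, sink, shard, index
Reachable nodes: 16 of 20 total.

16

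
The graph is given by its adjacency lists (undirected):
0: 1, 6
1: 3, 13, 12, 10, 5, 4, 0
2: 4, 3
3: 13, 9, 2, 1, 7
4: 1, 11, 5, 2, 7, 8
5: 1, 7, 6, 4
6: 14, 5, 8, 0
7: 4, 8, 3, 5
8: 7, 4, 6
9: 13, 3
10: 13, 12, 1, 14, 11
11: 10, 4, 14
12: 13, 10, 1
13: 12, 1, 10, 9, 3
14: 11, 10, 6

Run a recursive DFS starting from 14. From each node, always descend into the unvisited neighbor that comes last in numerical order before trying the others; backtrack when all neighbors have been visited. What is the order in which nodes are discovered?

Visit 14
14 → 11
11 → 10
10 → 13
13 → 12
12 → 1
1 → 5
5 → 7
7 → 8
8 → 6
6 → 0
8 → 4
4 → 2
2 → 3
3 → 9

14 → 11 → 10 → 13 → 12 → 1 → 5 → 7 → 8 → 6 → 0 → 4 → 2 → 3 → 9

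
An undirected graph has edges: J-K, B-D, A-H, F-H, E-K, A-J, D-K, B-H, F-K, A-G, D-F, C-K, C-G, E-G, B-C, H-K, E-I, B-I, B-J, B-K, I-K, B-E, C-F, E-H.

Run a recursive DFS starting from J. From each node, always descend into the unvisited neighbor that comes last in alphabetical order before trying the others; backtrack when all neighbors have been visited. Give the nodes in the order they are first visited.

Visit J
J → K
K → I
I → E
E → H
H → F
F → D
D → B
B → C
C → G
G → A

J, K, I, E, H, F, D, B, C, G, A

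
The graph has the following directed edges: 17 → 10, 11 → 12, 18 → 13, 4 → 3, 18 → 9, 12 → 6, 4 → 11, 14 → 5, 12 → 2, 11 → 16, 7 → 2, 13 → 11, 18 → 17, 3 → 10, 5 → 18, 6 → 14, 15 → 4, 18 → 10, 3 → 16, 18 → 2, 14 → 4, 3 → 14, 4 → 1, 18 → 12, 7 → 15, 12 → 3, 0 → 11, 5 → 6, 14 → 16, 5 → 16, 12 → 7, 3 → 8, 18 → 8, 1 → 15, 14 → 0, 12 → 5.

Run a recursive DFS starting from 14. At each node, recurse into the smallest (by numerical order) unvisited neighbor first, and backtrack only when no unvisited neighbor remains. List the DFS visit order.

Visit 14
14 → 0
0 → 11
11 → 12
12 → 2
12 → 3
3 → 8
3 → 10
3 → 16
12 → 5
5 → 6
5 → 18
18 → 9
18 → 13
18 → 17
12 → 7
7 → 15
15 → 4
4 → 1

14, 0, 11, 12, 2, 3, 8, 10, 16, 5, 6, 18, 9, 13, 17, 7, 15, 4, 1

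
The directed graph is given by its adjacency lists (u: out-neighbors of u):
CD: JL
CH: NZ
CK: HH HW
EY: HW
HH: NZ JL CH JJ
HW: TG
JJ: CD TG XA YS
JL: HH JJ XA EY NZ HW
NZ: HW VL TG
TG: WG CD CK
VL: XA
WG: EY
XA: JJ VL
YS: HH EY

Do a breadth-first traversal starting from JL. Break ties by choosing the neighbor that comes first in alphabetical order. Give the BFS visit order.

Visit JL; enqueue EY, HH, HW, JJ, NZ, XA → queue [EY, HH, HW, JJ, NZ, XA]
Visit EY → queue [HH, HW, JJ, NZ, XA]
Visit HH; enqueue CH → queue [HW, JJ, NZ, XA, CH]
Visit HW; enqueue TG → queue [JJ, NZ, XA, CH, TG]
Visit JJ; enqueue CD, YS → queue [NZ, XA, CH, TG, CD, YS]
Visit NZ; enqueue VL → queue [XA, CH, TG, CD, YS, VL]
Visit XA → queue [CH, TG, CD, YS, VL]
Visit CH → queue [TG, CD, YS, VL]
Visit TG; enqueue CK, WG → queue [CD, YS, VL, CK, WG]
Visit CD → queue [YS, VL, CK, WG]
Visit YS → queue [VL, CK, WG]
Visit VL → queue [CK, WG]
Visit CK → queue [WG]
Visit WG → queue []

JL → EY → HH → HW → JJ → NZ → XA → CH → TG → CD → YS → VL → CK → WG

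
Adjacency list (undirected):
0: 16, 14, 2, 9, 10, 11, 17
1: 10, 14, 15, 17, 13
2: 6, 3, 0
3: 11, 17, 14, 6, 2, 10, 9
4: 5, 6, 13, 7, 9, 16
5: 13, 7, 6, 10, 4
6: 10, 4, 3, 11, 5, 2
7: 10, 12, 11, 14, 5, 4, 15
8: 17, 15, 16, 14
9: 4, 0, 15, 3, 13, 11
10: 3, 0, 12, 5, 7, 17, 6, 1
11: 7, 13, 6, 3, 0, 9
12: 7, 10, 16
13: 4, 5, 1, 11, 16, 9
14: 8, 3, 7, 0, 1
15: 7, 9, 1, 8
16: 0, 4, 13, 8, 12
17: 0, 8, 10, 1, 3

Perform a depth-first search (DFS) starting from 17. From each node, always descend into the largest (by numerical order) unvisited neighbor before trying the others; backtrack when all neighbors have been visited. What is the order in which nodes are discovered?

Visit 17
17 → 10
10 → 12
12 → 16
16 → 13
13 → 11
11 → 9
9 → 15
15 → 8
8 → 14
14 → 7
7 → 5
5 → 6
6 → 4
6 → 3
3 → 2
2 → 0
14 → 1

17, 10, 12, 16, 13, 11, 9, 15, 8, 14, 7, 5, 6, 4, 3, 2, 0, 1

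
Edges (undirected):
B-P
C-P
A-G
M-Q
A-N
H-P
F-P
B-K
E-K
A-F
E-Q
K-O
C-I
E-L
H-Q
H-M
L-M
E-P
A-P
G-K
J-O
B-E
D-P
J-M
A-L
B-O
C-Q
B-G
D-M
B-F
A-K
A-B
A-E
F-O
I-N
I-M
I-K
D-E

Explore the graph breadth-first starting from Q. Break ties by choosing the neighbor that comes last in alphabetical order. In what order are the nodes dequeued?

Visit Q; enqueue M, H, E, C → queue [M, H, E, C]
Visit M; enqueue L, J, I, D → queue [H, E, C, L, J, I, D]
Visit H; enqueue P → queue [E, C, L, J, I, D, P]
Visit E; enqueue K, B, A → queue [C, L, J, I, D, P, K, B, A]
Visit C → queue [L, J, I, D, P, K, B, A]
Visit L → queue [J, I, D, P, K, B, A]
Visit J; enqueue O → queue [I, D, P, K, B, A, O]
Visit I; enqueue N → queue [D, P, K, B, A, O, N]
Visit D → queue [P, K, B, A, O, N]
Visit P; enqueue F → queue [K, B, A, O, N, F]
Visit K; enqueue G → queue [B, A, O, N, F, G]
Visit B → queue [A, O, N, F, G]
Visit A → queue [O, N, F, G]
Visit O → queue [N, F, G]
Visit N → queue [F, G]
Visit F → queue [G]
Visit G → queue []

Q M H E C L J I D P K B A O N F G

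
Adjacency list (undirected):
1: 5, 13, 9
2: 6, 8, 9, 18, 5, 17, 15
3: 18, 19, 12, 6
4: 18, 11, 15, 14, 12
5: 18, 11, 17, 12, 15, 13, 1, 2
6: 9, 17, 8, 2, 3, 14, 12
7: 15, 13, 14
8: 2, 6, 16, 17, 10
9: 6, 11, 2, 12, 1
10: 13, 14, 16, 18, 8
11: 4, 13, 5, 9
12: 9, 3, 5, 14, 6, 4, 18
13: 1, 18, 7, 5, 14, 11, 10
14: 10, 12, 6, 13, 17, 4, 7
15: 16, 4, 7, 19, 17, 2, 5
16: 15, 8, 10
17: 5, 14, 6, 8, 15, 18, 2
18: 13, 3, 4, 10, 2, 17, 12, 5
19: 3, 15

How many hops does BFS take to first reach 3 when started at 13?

2

Level 0: 13
Level 1: 1, 5, 7, 10, 11, 14, 18
Level 2: 2, 3, 4, 6, 8, 9, 12, 15, 16, 17
Level 3: 19
3 first appears at level 2.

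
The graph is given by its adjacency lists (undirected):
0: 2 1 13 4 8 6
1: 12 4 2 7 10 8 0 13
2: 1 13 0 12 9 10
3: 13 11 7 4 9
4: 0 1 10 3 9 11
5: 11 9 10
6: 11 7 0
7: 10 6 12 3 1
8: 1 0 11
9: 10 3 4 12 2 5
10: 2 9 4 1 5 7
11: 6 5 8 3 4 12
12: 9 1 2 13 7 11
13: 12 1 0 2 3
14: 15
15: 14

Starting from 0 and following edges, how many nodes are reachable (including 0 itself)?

BFS from 0 visits: 0, 2, 1, 13, 4, 8, 6, 12, 9, 10, 7, 3, 11, 5
Reachable nodes: 14 of 16 total.

14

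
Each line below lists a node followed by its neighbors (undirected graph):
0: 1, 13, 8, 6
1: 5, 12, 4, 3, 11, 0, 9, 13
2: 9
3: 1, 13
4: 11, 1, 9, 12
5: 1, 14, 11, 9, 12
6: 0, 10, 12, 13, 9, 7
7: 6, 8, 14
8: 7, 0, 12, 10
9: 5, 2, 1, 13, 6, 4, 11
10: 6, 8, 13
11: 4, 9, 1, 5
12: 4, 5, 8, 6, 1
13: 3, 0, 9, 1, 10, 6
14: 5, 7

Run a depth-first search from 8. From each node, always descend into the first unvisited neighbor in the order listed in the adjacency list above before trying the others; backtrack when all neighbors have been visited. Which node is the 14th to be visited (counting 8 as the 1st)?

10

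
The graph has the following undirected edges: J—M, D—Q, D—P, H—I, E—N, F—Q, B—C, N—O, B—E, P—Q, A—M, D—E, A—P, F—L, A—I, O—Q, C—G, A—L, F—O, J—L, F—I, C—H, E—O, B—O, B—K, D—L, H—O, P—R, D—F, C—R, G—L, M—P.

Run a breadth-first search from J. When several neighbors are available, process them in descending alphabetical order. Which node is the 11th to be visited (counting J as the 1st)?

Visit J; enqueue M, L → queue [M, L]
Visit M; enqueue P, A → queue [L, P, A]
Visit L; enqueue G, F, D → queue [P, A, G, F, D]
Visit P; enqueue R, Q → queue [A, G, F, D, R, Q]
Visit A; enqueue I → queue [G, F, D, R, Q, I]
Visit G; enqueue C → queue [F, D, R, Q, I, C]
Visit F; enqueue O → queue [D, R, Q, I, C, O]
Visit D; enqueue E → queue [R, Q, I, C, O, E]
Visit R → queue [Q, I, C, O, E]
Visit Q → queue [I, C, O, E]
Visit I; enqueue H → queue [C, O, E, H]
Visit C; enqueue B → queue [O, E, H, B]
Visit O; enqueue N → queue [E, H, B, N]
Visit E → queue [H, B, N]
Visit H → queue [B, N]
Visit B; enqueue K → queue [N, K]
Visit N → queue [K]
Visit K → queue []

Visit order: J, M, L, P, A, G, F, D, R, Q, I, C, O, E, H, B, N, K

I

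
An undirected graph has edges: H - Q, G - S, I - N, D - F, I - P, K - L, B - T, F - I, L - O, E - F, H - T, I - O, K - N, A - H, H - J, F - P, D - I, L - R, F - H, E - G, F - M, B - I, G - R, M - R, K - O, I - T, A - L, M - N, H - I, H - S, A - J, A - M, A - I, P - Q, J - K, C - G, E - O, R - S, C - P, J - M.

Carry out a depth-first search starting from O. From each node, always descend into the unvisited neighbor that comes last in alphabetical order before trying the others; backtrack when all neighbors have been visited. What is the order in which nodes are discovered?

Visit O
O → L
L → R
R → S
S → H
H → T
T → I
I → P
P → Q
P → F
F → M
M → N
N → K
K → J
J → A
F → E
E → G
G → C
F → D
I → B

O, L, R, S, H, T, I, P, Q, F, M, N, K, J, A, E, G, C, D, B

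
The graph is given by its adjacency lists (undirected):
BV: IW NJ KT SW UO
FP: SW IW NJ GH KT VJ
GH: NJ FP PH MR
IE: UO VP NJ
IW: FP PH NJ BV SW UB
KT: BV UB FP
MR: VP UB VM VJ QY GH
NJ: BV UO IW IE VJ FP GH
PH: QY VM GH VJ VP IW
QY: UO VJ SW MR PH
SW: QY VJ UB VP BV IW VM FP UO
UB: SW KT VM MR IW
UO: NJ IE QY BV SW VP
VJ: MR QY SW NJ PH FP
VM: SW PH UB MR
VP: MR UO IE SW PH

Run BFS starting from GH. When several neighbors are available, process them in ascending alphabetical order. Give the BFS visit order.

GH, FP, MR, NJ, PH, IW, KT, SW, VJ, QY, UB, VM, VP, BV, IE, UO

Visit GH; enqueue FP, MR, NJ, PH → queue [FP, MR, NJ, PH]
Visit FP; enqueue IW, KT, SW, VJ → queue [MR, NJ, PH, IW, KT, SW, VJ]
Visit MR; enqueue QY, UB, VM, VP → queue [NJ, PH, IW, KT, SW, VJ, QY, UB, VM, VP]
Visit NJ; enqueue BV, IE, UO → queue [PH, IW, KT, SW, VJ, QY, UB, VM, VP, BV, IE, UO]
Visit PH → queue [IW, KT, SW, VJ, QY, UB, VM, VP, BV, IE, UO]
Visit IW → queue [KT, SW, VJ, QY, UB, VM, VP, BV, IE, UO]
Visit KT → queue [SW, VJ, QY, UB, VM, VP, BV, IE, UO]
Visit SW → queue [VJ, QY, UB, VM, VP, BV, IE, UO]
Visit VJ → queue [QY, UB, VM, VP, BV, IE, UO]
Visit QY → queue [UB, VM, VP, BV, IE, UO]
Visit UB → queue [VM, VP, BV, IE, UO]
Visit VM → queue [VP, BV, IE, UO]
Visit VP → queue [BV, IE, UO]
Visit BV → queue [IE, UO]
Visit IE → queue [UO]
Visit UO → queue []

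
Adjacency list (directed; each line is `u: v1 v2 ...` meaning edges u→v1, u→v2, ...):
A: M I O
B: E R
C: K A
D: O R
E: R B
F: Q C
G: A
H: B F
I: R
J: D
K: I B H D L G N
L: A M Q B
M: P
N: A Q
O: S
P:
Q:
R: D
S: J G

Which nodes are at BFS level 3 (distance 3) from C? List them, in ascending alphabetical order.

E, F, P, Q, R, S

Level 0: C
Level 1: A, K
Level 2: B, D, G, H, I, L, M, N, O
Level 3: E, F, P, Q, R, S
Level 4: J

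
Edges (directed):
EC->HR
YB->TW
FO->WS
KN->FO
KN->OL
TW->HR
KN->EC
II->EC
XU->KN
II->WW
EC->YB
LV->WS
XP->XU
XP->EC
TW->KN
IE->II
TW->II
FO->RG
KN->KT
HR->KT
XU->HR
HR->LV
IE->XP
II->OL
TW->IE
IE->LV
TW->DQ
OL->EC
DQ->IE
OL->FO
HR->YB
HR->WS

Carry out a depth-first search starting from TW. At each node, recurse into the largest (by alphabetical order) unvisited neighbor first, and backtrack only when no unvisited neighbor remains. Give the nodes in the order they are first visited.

TW KN OL FO WS RG EC YB HR LV KT II WW IE XP XU DQ

Visit TW
TW → KN
KN → OL
OL → FO
FO → WS
FO → RG
OL → EC
EC → YB
EC → HR
HR → LV
HR → KT
TW → II
II → WW
TW → IE
IE → XP
XP → XU
TW → DQ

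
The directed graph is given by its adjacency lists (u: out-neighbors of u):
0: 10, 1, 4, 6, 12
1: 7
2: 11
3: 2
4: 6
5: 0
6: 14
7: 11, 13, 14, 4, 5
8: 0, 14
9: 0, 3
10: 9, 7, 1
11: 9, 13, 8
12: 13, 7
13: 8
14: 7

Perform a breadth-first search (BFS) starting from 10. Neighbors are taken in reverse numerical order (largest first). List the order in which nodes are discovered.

10 -> 9 -> 7 -> 1 -> 3 -> 0 -> 14 -> 13 -> 11 -> 5 -> 4 -> 2 -> 12 -> 6 -> 8

Visit 10; enqueue 9, 7, 1 → queue [9, 7, 1]
Visit 9; enqueue 3, 0 → queue [7, 1, 3, 0]
Visit 7; enqueue 14, 13, 11, 5, 4 → queue [1, 3, 0, 14, 13, 11, 5, 4]
Visit 1 → queue [3, 0, 14, 13, 11, 5, 4]
Visit 3; enqueue 2 → queue [0, 14, 13, 11, 5, 4, 2]
Visit 0; enqueue 12, 6 → queue [14, 13, 11, 5, 4, 2, 12, 6]
Visit 14 → queue [13, 11, 5, 4, 2, 12, 6]
Visit 13; enqueue 8 → queue [11, 5, 4, 2, 12, 6, 8]
Visit 11 → queue [5, 4, 2, 12, 6, 8]
Visit 5 → queue [4, 2, 12, 6, 8]
Visit 4 → queue [2, 12, 6, 8]
Visit 2 → queue [12, 6, 8]
Visit 12 → queue [6, 8]
Visit 6 → queue [8]
Visit 8 → queue []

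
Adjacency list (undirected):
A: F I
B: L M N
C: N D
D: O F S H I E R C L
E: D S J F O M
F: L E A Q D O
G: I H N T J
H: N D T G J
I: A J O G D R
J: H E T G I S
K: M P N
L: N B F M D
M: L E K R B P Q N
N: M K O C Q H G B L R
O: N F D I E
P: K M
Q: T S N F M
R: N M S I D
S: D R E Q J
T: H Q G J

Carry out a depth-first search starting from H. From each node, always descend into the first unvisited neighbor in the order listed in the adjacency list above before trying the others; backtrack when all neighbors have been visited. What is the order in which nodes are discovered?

H, N, M, L, B, F, E, D, O, I, A, J, T, Q, S, R, G, C, K, P

Visit H
H → N
N → M
M → L
L → B
L → F
F → E
E → D
D → O
O → I
I → A
I → J
J → T
T → Q
Q → S
S → R
T → G
D → C
M → K
K → P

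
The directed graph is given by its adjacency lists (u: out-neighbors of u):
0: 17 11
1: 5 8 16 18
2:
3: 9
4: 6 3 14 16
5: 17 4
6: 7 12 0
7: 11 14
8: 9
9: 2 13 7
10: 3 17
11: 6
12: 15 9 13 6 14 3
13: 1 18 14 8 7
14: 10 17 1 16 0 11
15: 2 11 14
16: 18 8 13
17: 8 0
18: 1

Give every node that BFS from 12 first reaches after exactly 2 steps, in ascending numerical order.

0, 1, 2, 7, 8, 10, 11, 16, 17, 18

Level 0: 12
Level 1: 3, 6, 9, 13, 14, 15
Level 2: 0, 1, 2, 7, 8, 10, 11, 16, 17, 18
Level 3: 5
Level 4: 4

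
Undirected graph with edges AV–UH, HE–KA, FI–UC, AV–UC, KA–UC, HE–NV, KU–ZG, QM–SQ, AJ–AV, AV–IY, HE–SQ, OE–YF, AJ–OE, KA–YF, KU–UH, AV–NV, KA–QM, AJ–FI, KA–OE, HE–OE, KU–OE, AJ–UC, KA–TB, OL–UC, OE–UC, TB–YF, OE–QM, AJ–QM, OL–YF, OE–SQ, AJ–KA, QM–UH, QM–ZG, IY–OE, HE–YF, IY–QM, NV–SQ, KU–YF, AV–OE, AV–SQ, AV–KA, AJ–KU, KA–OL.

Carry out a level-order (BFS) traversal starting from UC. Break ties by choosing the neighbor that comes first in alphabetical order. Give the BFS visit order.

Visit UC; enqueue AJ, AV, FI, KA, OE, OL → queue [AJ, AV, FI, KA, OE, OL]
Visit AJ; enqueue KU, QM → queue [AV, FI, KA, OE, OL, KU, QM]
Visit AV; enqueue IY, NV, SQ, UH → queue [FI, KA, OE, OL, KU, QM, IY, NV, SQ, UH]
Visit FI → queue [KA, OE, OL, KU, QM, IY, NV, SQ, UH]
Visit KA; enqueue HE, TB, YF → queue [OE, OL, KU, QM, IY, NV, SQ, UH, HE, TB, YF]
Visit OE → queue [OL, KU, QM, IY, NV, SQ, UH, HE, TB, YF]
Visit OL → queue [KU, QM, IY, NV, SQ, UH, HE, TB, YF]
Visit KU; enqueue ZG → queue [QM, IY, NV, SQ, UH, HE, TB, YF, ZG]
Visit QM → queue [IY, NV, SQ, UH, HE, TB, YF, ZG]
Visit IY → queue [NV, SQ, UH, HE, TB, YF, ZG]
Visit NV → queue [SQ, UH, HE, TB, YF, ZG]
Visit SQ → queue [UH, HE, TB, YF, ZG]
Visit UH → queue [HE, TB, YF, ZG]
Visit HE → queue [TB, YF, ZG]
Visit TB → queue [YF, ZG]
Visit YF → queue [ZG]
Visit ZG → queue []

UC, AJ, AV, FI, KA, OE, OL, KU, QM, IY, NV, SQ, UH, HE, TB, YF, ZG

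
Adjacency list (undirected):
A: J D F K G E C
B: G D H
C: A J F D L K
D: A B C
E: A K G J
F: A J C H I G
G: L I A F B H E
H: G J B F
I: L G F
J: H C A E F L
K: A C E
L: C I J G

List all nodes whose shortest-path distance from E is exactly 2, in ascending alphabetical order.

B, C, D, F, H, I, L

Level 0: E
Level 1: A, G, J, K
Level 2: B, C, D, F, H, I, L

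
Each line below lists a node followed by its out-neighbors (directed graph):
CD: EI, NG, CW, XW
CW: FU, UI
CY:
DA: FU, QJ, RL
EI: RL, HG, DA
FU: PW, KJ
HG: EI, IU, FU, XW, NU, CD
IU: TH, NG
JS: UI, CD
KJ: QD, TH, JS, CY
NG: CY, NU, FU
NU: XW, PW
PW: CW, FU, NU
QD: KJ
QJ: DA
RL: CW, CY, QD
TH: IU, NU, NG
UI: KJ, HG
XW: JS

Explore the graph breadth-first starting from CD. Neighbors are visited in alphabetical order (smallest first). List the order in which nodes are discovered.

CD, CW, EI, NG, XW, FU, UI, DA, HG, RL, CY, NU, JS, KJ, PW, QJ, IU, QD, TH

Visit CD; enqueue CW, EI, NG, XW → queue [CW, EI, NG, XW]
Visit CW; enqueue FU, UI → queue [EI, NG, XW, FU, UI]
Visit EI; enqueue DA, HG, RL → queue [NG, XW, FU, UI, DA, HG, RL]
Visit NG; enqueue CY, NU → queue [XW, FU, UI, DA, HG, RL, CY, NU]
Visit XW; enqueue JS → queue [FU, UI, DA, HG, RL, CY, NU, JS]
Visit FU; enqueue KJ, PW → queue [UI, DA, HG, RL, CY, NU, JS, KJ, PW]
Visit UI → queue [DA, HG, RL, CY, NU, JS, KJ, PW]
Visit DA; enqueue QJ → queue [HG, RL, CY, NU, JS, KJ, PW, QJ]
Visit HG; enqueue IU → queue [RL, CY, NU, JS, KJ, PW, QJ, IU]
Visit RL; enqueue QD → queue [CY, NU, JS, KJ, PW, QJ, IU, QD]
Visit CY → queue [NU, JS, KJ, PW, QJ, IU, QD]
Visit NU → queue [JS, KJ, PW, QJ, IU, QD]
Visit JS → queue [KJ, PW, QJ, IU, QD]
Visit KJ; enqueue TH → queue [PW, QJ, IU, QD, TH]
Visit PW → queue [QJ, IU, QD, TH]
Visit QJ → queue [IU, QD, TH]
Visit IU → queue [QD, TH]
Visit QD → queue [TH]
Visit TH → queue []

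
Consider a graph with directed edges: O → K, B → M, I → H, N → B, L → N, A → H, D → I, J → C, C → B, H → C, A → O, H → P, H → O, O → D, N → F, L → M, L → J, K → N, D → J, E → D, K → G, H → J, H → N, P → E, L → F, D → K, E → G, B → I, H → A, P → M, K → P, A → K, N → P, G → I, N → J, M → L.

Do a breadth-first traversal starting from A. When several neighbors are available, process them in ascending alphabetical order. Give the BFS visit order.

Visit A; enqueue H, K, O → queue [H, K, O]
Visit H; enqueue C, J, N, P → queue [K, O, C, J, N, P]
Visit K; enqueue G → queue [O, C, J, N, P, G]
Visit O; enqueue D → queue [C, J, N, P, G, D]
Visit C; enqueue B → queue [J, N, P, G, D, B]
Visit J → queue [N, P, G, D, B]
Visit N; enqueue F → queue [P, G, D, B, F]
Visit P; enqueue E, M → queue [G, D, B, F, E, M]
Visit G; enqueue I → queue [D, B, F, E, M, I]
Visit D → queue [B, F, E, M, I]
Visit B → queue [F, E, M, I]
Visit F → queue [E, M, I]
Visit E → queue [M, I]
Visit M; enqueue L → queue [I, L]
Visit I → queue [L]
Visit L → queue []

A, H, K, O, C, J, N, P, G, D, B, F, E, M, I, L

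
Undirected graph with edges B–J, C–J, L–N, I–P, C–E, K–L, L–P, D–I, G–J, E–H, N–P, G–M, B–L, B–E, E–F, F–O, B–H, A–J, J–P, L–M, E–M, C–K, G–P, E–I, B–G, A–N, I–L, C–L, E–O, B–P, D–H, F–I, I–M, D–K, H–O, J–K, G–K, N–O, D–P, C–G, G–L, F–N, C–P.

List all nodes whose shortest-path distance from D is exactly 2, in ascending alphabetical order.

B, C, E, F, G, J, L, M, N, O

Level 0: D
Level 1: H, I, K, P
Level 2: B, C, E, F, G, J, L, M, N, O
Level 3: A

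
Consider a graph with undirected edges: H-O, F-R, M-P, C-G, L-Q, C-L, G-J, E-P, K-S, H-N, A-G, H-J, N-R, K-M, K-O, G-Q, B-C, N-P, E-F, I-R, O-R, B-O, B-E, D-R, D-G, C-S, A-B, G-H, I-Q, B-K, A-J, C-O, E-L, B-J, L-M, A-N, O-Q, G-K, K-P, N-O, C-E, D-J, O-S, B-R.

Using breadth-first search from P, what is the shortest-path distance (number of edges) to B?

2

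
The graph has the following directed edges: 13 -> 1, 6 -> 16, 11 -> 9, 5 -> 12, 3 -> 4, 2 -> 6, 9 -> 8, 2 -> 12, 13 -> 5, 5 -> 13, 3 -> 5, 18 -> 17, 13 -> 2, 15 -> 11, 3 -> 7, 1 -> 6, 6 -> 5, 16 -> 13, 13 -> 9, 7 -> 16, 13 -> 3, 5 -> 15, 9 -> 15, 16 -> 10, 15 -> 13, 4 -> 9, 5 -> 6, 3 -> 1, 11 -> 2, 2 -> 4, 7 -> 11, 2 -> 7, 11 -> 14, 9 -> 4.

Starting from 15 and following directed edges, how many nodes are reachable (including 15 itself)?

BFS from 15 visits: 15, 11, 13, 2, 9, 14, 1, 3, 5, 4, 6, 7, 12, 8, 16, 10
Reachable nodes: 16 of 18 total.

16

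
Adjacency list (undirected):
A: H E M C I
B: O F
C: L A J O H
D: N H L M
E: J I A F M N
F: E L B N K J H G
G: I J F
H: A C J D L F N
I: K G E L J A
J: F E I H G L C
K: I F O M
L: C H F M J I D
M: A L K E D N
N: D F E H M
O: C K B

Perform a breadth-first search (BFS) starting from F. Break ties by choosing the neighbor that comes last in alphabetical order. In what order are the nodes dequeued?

F → N → L → K → J → H → G → E → B → M → D → I → C → O → A

Visit F; enqueue N, L, K, J, H, G, E, B → queue [N, L, K, J, H, G, E, B]
Visit N; enqueue M, D → queue [L, K, J, H, G, E, B, M, D]
Visit L; enqueue I, C → queue [K, J, H, G, E, B, M, D, I, C]
Visit K; enqueue O → queue [J, H, G, E, B, M, D, I, C, O]
Visit J → queue [H, G, E, B, M, D, I, C, O]
Visit H; enqueue A → queue [G, E, B, M, D, I, C, O, A]
Visit G → queue [E, B, M, D, I, C, O, A]
Visit E → queue [B, M, D, I, C, O, A]
Visit B → queue [M, D, I, C, O, A]
Visit M → queue [D, I, C, O, A]
Visit D → queue [I, C, O, A]
Visit I → queue [C, O, A]
Visit C → queue [O, A]
Visit O → queue [A]
Visit A → queue []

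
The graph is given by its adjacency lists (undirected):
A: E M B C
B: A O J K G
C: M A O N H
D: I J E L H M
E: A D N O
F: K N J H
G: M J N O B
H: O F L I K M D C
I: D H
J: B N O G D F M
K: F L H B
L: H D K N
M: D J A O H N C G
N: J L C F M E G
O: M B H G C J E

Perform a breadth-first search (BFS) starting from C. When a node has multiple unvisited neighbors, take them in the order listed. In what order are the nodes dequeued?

Visit C; enqueue M, A, O, N, H → queue [M, A, O, N, H]
Visit M; enqueue D, J, G → queue [A, O, N, H, D, J, G]
Visit A; enqueue E, B → queue [O, N, H, D, J, G, E, B]
Visit O → queue [N, H, D, J, G, E, B]
Visit N; enqueue L, F → queue [H, D, J, G, E, B, L, F]
Visit H; enqueue I, K → queue [D, J, G, E, B, L, F, I, K]
Visit D → queue [J, G, E, B, L, F, I, K]
Visit J → queue [G, E, B, L, F, I, K]
Visit G → queue [E, B, L, F, I, K]
Visit E → queue [B, L, F, I, K]
Visit B → queue [L, F, I, K]
Visit L → queue [F, I, K]
Visit F → queue [I, K]
Visit I → queue [K]
Visit K → queue []

C, M, A, O, N, H, D, J, G, E, B, L, F, I, K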